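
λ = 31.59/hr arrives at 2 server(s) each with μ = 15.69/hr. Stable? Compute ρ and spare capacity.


Total capacity cμ = 2·15.69 = 31.38/hr
ρ = λ/(cμ) = 31.59/31.38 = 1.0067
Stable ⇔ ρ < 1: NO
Spare capacity = cμ − λ = 31.38 − 31.59 = -0.21/hr

Final: ρ = 1.0067; unstable; margin = -0.21/hr


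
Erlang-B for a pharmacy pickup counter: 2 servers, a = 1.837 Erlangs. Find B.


B(c,a) = (a^c/c!) / Σ_{k=0}^{c} a^k/k!
a^2/2! = 1.687284
Σ terms (k=0..2): 1.00000 + 1.83700 + 1.68728 = 4.524285
B = 1.687284/4.524285 = 0.372940

Final: 0.372940


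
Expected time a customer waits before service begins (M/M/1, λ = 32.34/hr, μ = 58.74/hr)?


ρ = 32.34/58.74 = 0.5506
Wq = ρ/(μ−λ) = 0.5506/(58.74 − 32.34) = 0.5506/26.40 = 0.02085 hr

Final: 0.02085 hr


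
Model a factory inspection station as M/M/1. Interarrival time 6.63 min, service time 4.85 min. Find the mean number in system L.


λ = 60/6.63 = 9.0498 /hr
μ = 60/4.85 = 12.3711 /hr
ρ = λ/μ = 9.0498/12.3711 = 0.7315
L = ρ/(1−ρ) = 0.7315/0.2685 = 2.7247

Final: 2.7247


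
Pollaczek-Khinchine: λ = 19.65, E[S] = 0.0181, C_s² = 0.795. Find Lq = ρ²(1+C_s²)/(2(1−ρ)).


ρ = λ·E[S] = 19.65·0.0181 = 0.3557
Lq = ρ²(1+C_s²)/(2(1−ρ)) = 0.1265·(1+0.795)/(2·0.6443)
= 0.1265·1.7950/1.2887 = 0.17620

Final: 0.17620


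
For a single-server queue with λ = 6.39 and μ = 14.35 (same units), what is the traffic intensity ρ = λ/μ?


ρ = λ/μ = 6.39/14.35 = 0.4453

Final: 0.4453


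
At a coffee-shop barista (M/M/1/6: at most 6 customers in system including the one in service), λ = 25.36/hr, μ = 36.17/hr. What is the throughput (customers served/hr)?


ρ = 0.7011; P_K = (1−ρ)ρ^6/(1−ρ^7) = 0.038730
λ_eff = λ(1 − P_K) = 25.36·(1 − 0.038730) = 25.36·0.961270 = 24.3778 /hr

Final: 24.3778 /hr


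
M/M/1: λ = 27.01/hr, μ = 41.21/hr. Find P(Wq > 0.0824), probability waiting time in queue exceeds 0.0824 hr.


ρ = 27.01/41.21 = 0.6554
P(Wq > t) = ρ·e^{−(μ−λ)t} = 0.6554·e^{−1.1701}
= 0.6554·0.310342 = 0.203405

Final: 0.203405


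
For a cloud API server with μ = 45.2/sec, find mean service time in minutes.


Mean service time = 1/μ = 1/45.2 second = 0.02212 second
In minutes: 0.02212 × 0.0166667 = 0.0003687 min

Final: 0.0003687 min


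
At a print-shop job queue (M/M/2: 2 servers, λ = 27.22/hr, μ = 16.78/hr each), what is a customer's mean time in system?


a = 1.6222; ρ = 0.8111; P₀ = 0.104311
Lq = P₀·a^c·ρ/(c!(1−ρ)²) = 3.11905
Wq = Lq/λ = 3.11905/27.22 = 0.11459 hr
W = Wq + 1/μ = 0.11459 + 0.05959 = 0.17418 hr

Final: 0.17418 hr


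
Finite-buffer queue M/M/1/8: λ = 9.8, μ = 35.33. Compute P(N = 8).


ρ = λ/μ = 9.8/35.33 = 0.2774
P_K = (1−ρ)ρ^K/(1−ρ^(K+1)) = (0.7226·0.00003505)/(1 − 0.000009722)
= 0.00002533/0.999990 = 0.00002533

Final: 0.00002533


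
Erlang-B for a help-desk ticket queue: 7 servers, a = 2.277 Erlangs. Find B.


B(c,a) = (a^c/c!) / Σ_{k=0}^{c} a^k/k!
a^7/7! = 0.062967
Σ terms (k=0..7): 1.00000 + 2.27700 + 2.59236 + 1.96760 + 1.12006 + 0.51007 + 0.19357 + 0.06297 = 9.723643
B = 0.062967/9.723643 = 0.006476

Final: 0.006476


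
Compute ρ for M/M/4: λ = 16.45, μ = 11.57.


ρ = λ/(cμ) = 16.45/(4·11.57) = 16.45/46.28 = 0.3554

Final: 0.3554


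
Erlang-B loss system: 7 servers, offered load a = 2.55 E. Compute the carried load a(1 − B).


B(7,2.55) = 0.010914 (Erlang-B)
Carried load = a(1 − B) = 2.55·(1 − 0.010914) = 2.55·0.989086 = 2.5222 E

Final: 2.5222 Erlangs


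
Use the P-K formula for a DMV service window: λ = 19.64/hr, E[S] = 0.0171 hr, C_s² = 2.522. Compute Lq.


ρ = λ·E[S] = 19.64·0.0171 = 0.3358
Lq = ρ²(1+C_s²)/(2(1−ρ)) = 0.1128·(1+2.522)/(2·0.6642)
= 0.1128·3.5220/1.3283 = 0.29906

Final: 0.29906


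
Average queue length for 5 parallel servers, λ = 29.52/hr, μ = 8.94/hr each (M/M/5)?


a = λ/μ = 3.3020; ρ = a/5 = 0.6604
P₀ = 0.032960
Lq = P₀·a^c·ρ / (c!·(1−ρ)²) = 0.032960·392.54927·0.6604/(120·0.11533)
= 0.61741

Final: 0.61741


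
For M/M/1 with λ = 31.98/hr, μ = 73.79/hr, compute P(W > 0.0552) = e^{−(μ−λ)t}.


W ~ Exponential(μ−λ) for M/M/1.
μ − λ = 73.79 − 31.98 = 41.8100
P(W > t) = e^{−(μ−λ)t} = e^{−2.3079} = 0.099469

Final: 0.099469


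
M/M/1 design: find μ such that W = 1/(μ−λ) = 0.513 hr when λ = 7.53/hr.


W = 1/(μ−λ) ⇒ μ − λ = 1/W = 1/0.513 = 1.9493
μ = λ + 1/W = 7.53 + 1.9493 = 9.4793 per hr

Final: 9.4793 /hr


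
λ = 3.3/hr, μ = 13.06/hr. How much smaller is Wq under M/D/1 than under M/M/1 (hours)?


ρ = 3.3/13.06 = 0.2527
Wq(M/M/1) = ρ/(μ−λ) = 0.2527/9.76 = 0.02589 hr
Wq(M/D/1) = ρ/(2(μ−λ)) = 0.01294 hr
Savings = 0.02589 − 0.01294 = 0.01294 hr

Final: 0.01294 hr


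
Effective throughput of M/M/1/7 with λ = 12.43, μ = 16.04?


ρ = 0.7749; P_K = (1−ρ)ρ^7/(1−ρ^8) = 0.043419
λ_eff = λ(1 − P_K) = 12.43·(1 − 0.043419) = 12.43·0.956581 = 11.8903 /hr

Final: 11.8903 /hr


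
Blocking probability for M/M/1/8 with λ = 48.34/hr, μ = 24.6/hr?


ρ = λ/μ = 48.34/24.6 = 1.9650
P_K = (1−ρ)ρ^K/(1−ρ^(K+1)) = (-0.9650·222.316815)/(1 − 436.861579)
= -214.544764/-435.861579 = 0.492231

Final: 0.492231


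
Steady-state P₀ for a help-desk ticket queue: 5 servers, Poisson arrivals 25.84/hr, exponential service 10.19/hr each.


a = λ/μ = 25.84/10.19 = 2.5358; ρ = a/c = 0.5072
Σ_{k=0}^{4} a^k/k! (terms k=0..4) = 1.00000 + 2.53582 + 3.21519 + 2.71771 + 1.72291 = 11.19163
Tail: a^5/(5!(1−ρ)) = 104.85560/(120·0.4928) = 1.77300
P₀ = 1/(11.19163 + 1.77300) = 1/12.96463 = 0.077133

Final: 0.077133


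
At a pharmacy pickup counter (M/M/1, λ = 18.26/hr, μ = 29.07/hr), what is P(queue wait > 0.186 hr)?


ρ = 18.26/29.07 = 0.6281
P(Wq > t) = ρ·e^{−(μ−λ)t} = 0.6281·e^{−2.0107}
= 0.6281·0.133900 = 0.084108

Final: 0.084108


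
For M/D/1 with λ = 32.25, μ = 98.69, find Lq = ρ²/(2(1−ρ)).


ρ = 32.25/98.69 = 0.3268
M/D/1: Lq = ρ²/(2(1−ρ)) = 0.1068/(2·0.6732) = 0.07931

Final: 0.07931


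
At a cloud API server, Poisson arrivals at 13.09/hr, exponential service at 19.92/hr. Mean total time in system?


W = 1/(μ−λ) = 1/(19.92 − 13.09) = 1/6.83 = 0.1464 hr

Final: 0.1464 hr


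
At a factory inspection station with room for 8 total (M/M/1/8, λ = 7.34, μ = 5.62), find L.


ρ = 7.34/5.62 = 1.3060
L = ρ[1 − (K+1)ρ^K + Kρ^(K+1)] / [(1−ρ)(1−ρ^(K+1))]
Numerator: 1.3060·(1 − 9·8.465994 + 8·11.057010) = 17.321007
Denominator: (-0.3060)·(-10.057010) = 3.077946
L = 17.321007/3.077946 = 5.6275

Final: 5.6275


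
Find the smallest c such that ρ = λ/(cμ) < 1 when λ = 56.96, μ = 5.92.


Stability requires cμ > λ ⇔ c > λ/μ.
λ/μ = 56.96/5.92 = 9.6216
Minimum integer c = ⌊9.6216⌋ + 1 = 10
Check: 10·5.92 = 59.20 > 56.96, while 9·5.92 = 53.28 ≤ 56.96

Final: 10 servers


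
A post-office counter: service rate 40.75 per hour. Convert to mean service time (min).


Mean service time = 1/μ = 1/40.75 hour = 0.02454 hour
In minutes: 0.02454 × 60 = 1.4724 min

Final: 1.4724 min


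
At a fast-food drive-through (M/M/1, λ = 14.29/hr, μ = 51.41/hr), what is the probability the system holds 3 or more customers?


ρ = 14.29/51.41 = 0.2780
P(N ≥ n) = ρ^n = 0.2780^3 = 0.021476

Final: 0.021476


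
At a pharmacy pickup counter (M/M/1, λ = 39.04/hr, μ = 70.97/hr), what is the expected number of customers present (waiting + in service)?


ρ = λ/μ = 39.04/70.97 = 0.5501
L = ρ/(1−ρ) = 0.5501/(1 − 0.5501) = 0.5501/0.4499 = 1.2227

Final: 1.2227


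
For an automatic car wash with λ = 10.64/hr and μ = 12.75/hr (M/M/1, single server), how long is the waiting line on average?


ρ = 10.64/12.75 = 0.8345
Lq = ρ²/(1−ρ) = 0.6964/0.1655 = 4.2081

Final: 4.2081


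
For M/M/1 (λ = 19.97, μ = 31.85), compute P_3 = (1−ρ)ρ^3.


ρ = 19.97/31.85 = 0.6270
P_n = (1−ρ)·ρ^n = (1 − 0.6270)·0.6270^3 = 0.3730·0.246494 = 0.091942

Final: 0.091942


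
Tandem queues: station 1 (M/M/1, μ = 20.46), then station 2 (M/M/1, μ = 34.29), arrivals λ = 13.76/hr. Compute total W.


Each node sees arrival rate λ = 13.76/hr (tandem ⇒ throughput preserved).
W₁ = 1/(μ₁−λ) = 1/(20.46−13.76) = 0.14925 hr
W₂ = 1/(μ₂−λ) = 1/(34.29−13.76) = 0.04871 hr
W_total = W₁ + W₂ = 0.14925 + 0.04871 = 0.19796 hr

Final: 0.19796 hr


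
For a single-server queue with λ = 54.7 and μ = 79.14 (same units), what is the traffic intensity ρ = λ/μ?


ρ = λ/μ = 54.7/79.14 = 0.6912

Final: 0.6912


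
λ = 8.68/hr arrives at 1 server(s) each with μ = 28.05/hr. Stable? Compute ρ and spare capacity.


Total capacity cμ = 1·28.05 = 28.05/hr
ρ = λ/(cμ) = 8.68/28.05 = 0.3094
Stable ⇔ ρ < 1: YES
Spare capacity = cμ − λ = 28.05 − 8.68 = 19.37/hr

Final: ρ = 0.3094; stable; margin = 19.37/hr


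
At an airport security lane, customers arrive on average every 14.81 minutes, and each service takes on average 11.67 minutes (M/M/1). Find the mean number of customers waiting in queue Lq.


λ = 60/14.81 = 4.0513 /hr
μ = 60/11.67 = 5.1414 /hr
ρ = λ/μ = 4.0513/5.1414 = 0.7880
Lq = ρ²/(1−ρ) = 0.6209/0.2120 = 2.9286

Final: 2.9286


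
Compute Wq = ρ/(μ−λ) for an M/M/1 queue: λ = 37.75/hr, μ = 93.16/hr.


ρ = 37.75/93.16 = 0.4052
Wq = ρ/(μ−λ) = 0.4052/(93.16 − 37.75) = 0.4052/55.41 = 0.007313 hr

Final: 0.007313 hr


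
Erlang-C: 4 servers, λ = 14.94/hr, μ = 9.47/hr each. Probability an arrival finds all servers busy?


a = λ/μ = 1.5776; ρ = a/4 = 0.3944
P₀ = 0.203971 (from M/M/c formula)
C(c,a) = [a^c/(c!(1−ρ))]·P₀ = [6.19445/(24·0.6056)]·0.203971
= 0.42619·0.203971 = 0.086931

Final: 0.086931


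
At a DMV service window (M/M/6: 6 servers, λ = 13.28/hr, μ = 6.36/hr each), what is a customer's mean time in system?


a = 2.0881; ρ = 0.3480; P₀ = 0.123690
Lq = P₀·a^c·ρ/(c!(1−ρ)²) = 0.01166
Wq = Lq/λ = 0.01166/13.28 = 0.0008777 hr
W = Wq + 1/μ = 0.0008777 + 0.15723 = 0.15811 hr

Final: 0.15811 hr


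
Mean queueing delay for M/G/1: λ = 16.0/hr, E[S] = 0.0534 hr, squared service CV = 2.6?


ρ = λ·E[S] = 16.0·0.0534 = 0.8544
E[S²] = E[S]²(1+C_s²) = 0.0534²·(1+2.6) = 0.010266
Wq = λ·E[S²]/(2(1−ρ)) = 16.0·0.010266/(2·0.1456) = 0.56404 hr

Final: 0.56404 hr


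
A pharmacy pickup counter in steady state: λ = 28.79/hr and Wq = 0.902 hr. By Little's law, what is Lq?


Lq = λWq = 28.79·0.902 = 25.9686

Final: 25.9686


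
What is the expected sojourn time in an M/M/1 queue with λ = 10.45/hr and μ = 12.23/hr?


W = 1/(μ−λ) = 1/(12.23 − 10.45) = 1/1.78 = 0.5618 hr

Final: 0.5618 hr


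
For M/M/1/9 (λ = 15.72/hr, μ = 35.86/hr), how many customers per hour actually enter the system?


ρ = 0.4384; P_K = (1−ρ)ρ^9/(1−ρ^10) = 0.0003358
λ_eff = λ(1 − P_K) = 15.72·(1 − 0.0003358) = 15.72·0.999664 = 15.7147 /hr

Final: 15.7147 /hr


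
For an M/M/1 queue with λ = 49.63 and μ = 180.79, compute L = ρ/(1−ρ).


ρ = λ/μ = 49.63/180.79 = 0.2745
L = ρ/(1−ρ) = 0.2745/(1 − 0.2745) = 0.2745/0.7255 = 0.3784

Final: 0.3784


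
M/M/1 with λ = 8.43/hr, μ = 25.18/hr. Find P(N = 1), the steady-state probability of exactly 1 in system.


ρ = 8.43/25.18 = 0.3348
P_n = (1−ρ)·ρ^n = (1 − 0.3348)·0.3348^1 = 0.6652·0.334790 = 0.222705

Final: 0.222705


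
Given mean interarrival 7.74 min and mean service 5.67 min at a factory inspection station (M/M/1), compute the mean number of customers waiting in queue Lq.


λ = 60/7.74 = 7.7519 /hr
μ = 60/5.67 = 10.5820 /hr
ρ = λ/μ = 7.7519/10.5820 = 0.7326
Lq = ρ²/(1−ρ) = 0.5366/0.2674 = 2.0066

Final: 2.0066


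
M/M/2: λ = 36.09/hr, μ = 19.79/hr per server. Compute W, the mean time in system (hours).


a = 1.8236; ρ = 0.9118; P₀ = 0.046121
Lq = P₀·a^c·ρ/(c!(1−ρ)²) = 8.99427
Wq = Lq/λ = 8.99427/36.09 = 0.24922 hr
W = Wq + 1/μ = 0.24922 + 0.05053 = 0.29975 hr

Final: 0.29975 hr


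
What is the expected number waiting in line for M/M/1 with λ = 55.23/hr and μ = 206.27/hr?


ρ = 55.23/206.27 = 0.2678
Lq = ρ²/(1−ρ) = 0.07169/0.7322 = 0.09791

Final: 0.09791


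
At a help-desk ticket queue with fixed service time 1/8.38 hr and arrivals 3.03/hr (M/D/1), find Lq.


ρ = 3.03/8.38 = 0.3616
M/D/1: Lq = ρ²/(2(1−ρ)) = 0.1307/(2·0.6384) = 0.10239

Final: 0.10239


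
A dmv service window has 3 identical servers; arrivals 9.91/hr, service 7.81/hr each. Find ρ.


ρ = λ/(cμ) = 9.91/(3·7.81) = 9.91/23.43 = 0.4230

Final: 0.4230


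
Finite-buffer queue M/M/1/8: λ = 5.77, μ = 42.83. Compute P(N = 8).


ρ = λ/μ = 5.77/42.83 = 0.1347
P_K = (1−ρ)ρ^K/(1−ρ^(K+1)) = (0.8653·0.0000001085)/(1 − 0.00000001462)
= 0.00000009388/1.000000 = 0.00000009388

Final: 0.00000009388


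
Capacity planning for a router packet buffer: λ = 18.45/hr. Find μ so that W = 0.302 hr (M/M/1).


W = 1/(μ−λ) ⇒ μ − λ = 1/W = 1/0.302 = 3.3113
μ = λ + 1/W = 18.45 + 3.3113 = 21.7613 per hr

Final: 21.7613 /hr


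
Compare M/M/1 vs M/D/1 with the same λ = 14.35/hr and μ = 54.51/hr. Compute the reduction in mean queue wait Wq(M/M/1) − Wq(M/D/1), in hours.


ρ = 14.35/54.51 = 0.2633
Wq(M/M/1) = ρ/(μ−λ) = 0.2633/40.16 = 0.006555 hr
Wq(M/D/1) = ρ/(2(μ−λ)) = 0.003278 hr
Savings = 0.006555 − 0.003278 = 0.003278 hr

Final: 0.003278 hr


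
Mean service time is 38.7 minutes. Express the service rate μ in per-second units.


μ = 1/(service time) in consistent units.
1 second = 0.0166667 min, so μ = 0.0166667/38.7 = 0.0004307 per second

Final: 0.0004307 /sec


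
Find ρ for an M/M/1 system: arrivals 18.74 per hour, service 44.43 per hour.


ρ = λ/μ = 18.74/44.43 = 0.4218

Final: 0.4218


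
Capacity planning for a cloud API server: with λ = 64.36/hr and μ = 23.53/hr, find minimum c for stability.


Stability requires cμ > λ ⇔ c > λ/μ.
λ/μ = 64.36/23.53 = 2.7352
Minimum integer c = ⌊2.7352⌋ + 1 = 3
Check: 3·23.53 = 70.59 > 64.36, while 2·23.53 = 47.06 ≤ 64.36

Final: 3 servers


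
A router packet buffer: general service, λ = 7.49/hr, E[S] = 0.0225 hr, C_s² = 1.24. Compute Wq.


ρ = λ·E[S] = 7.49·0.0225 = 0.1685
E[S²] = E[S]²(1+C_s²) = 0.0225²·(1+1.24) = 0.001134
Wq = λ·E[S²]/(2(1−ρ)) = 7.49·0.001134/(2·0.8315) = 0.005108 hr

Final: 0.005108 hr


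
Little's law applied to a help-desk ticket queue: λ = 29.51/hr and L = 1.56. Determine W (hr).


W = L/λ = 1.56/29.51 = 0.05286 hr

Final: 0.05286 hr


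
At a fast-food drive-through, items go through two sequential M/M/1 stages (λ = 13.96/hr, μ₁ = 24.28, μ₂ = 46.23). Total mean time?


Each node sees arrival rate λ = 13.96/hr (tandem ⇒ throughput preserved).
W₁ = 1/(μ₁−λ) = 1/(24.28−13.96) = 0.09690 hr
W₂ = 1/(μ₂−λ) = 1/(46.23−13.96) = 0.03099 hr
W_total = W₁ + W₂ = 0.09690 + 0.03099 = 0.12789 hr

Final: 0.12789 hr


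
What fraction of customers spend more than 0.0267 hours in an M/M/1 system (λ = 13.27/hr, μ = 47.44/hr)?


W ~ Exponential(μ−λ) for M/M/1.
μ − λ = 47.44 − 13.27 = 34.1700
P(W > t) = e^{−(μ−λ)t} = e^{−0.9123} = 0.401584

Final: 0.401584


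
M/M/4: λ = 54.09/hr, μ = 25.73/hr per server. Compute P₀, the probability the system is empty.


a = λ/μ = 54.09/25.73 = 2.1022; ρ = a/c = 0.5256
Σ_{k=0}^{3} a^k/k! (terms k=0..3) = 1.00000 + 2.10222 + 2.20965 + 1.54839 = 6.86026
Tail: a^4/(4!(1−ρ)) = 19.53029/(24·0.4744) = 1.71518
P₀ = 1/(6.86026 + 1.71518) = 1/8.57544 = 0.116612

Final: 0.116612


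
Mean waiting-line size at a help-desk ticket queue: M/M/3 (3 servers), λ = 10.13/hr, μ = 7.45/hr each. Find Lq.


a = λ/μ = 1.3597; ρ = a/3 = 0.4532
P₀ = 0.246883
Lq = P₀·a^c·ρ / (c!·(1−ρ)²) = 0.246883·2.51397·0.4532/(6·0.29894)
= 0.15684

Final: 0.15684


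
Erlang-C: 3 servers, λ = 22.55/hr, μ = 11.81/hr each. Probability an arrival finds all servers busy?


a = λ/μ = 1.9094; ρ = a/3 = 0.6365
P₀ = 0.126202 (from M/M/c formula)
C(c,a) = [a^c/(c!(1−ρ))]·P₀ = [6.96129/(6·0.3635)]·0.126202
= 3.19149·0.126202 = 0.402773

Final: 0.402773


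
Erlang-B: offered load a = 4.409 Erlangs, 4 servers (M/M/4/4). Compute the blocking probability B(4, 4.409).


B(c,a) = (a^c/c!) / Σ_{k=0}^{c} a^k/k!
a^4/4! = 15.745235
Σ terms (k=0..4): 1.00000 + 4.40900 + 9.71964 + 14.28463 + 15.74524 = 45.158507
B = 15.745235/45.158507 = 0.348666

Final: 0.348666


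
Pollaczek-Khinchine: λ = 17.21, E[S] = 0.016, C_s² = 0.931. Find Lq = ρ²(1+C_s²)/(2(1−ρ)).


ρ = λ·E[S] = 17.21·0.016 = 0.2754
Lq = ρ²(1+C_s²)/(2(1−ρ)) = 0.07582·(1+0.931)/(2·0.7246)
= 0.07582·1.9310/1.4493 = 0.10103

Final: 0.10103


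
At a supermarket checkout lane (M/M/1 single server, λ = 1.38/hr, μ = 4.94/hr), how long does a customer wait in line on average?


ρ = 1.38/4.94 = 0.2794
Wq = ρ/(μ−λ) = 0.2794/(4.94 − 1.38) = 0.2794/3.56 = 0.07847 hr

Final: 0.07847 hr


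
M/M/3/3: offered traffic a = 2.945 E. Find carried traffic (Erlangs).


B(3,2.945) = 0.339514 (Erlang-B)
Carried load = a(1 − B) = 2.945·(1 − 0.339514) = 2.945·0.660486 = 1.9451 E

Final: 1.9451 Erlangs


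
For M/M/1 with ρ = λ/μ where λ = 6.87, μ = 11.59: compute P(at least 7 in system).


ρ = 6.87/11.59 = 0.5928
P(N ≥ n) = ρ^n = 0.5928^7 = 0.025711

Final: 0.025711


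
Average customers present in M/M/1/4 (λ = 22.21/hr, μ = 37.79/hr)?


ρ = 22.21/37.79 = 0.5877
L = ρ[1 − (K+1)ρ^K + Kρ^(K+1)] / [(1−ρ)(1−ρ^(K+1))]
Numerator: 0.5877·(1 − 5·0.119313 + 4·0.070123) = 0.401959
Denominator: (0.4123)·(0.929877) = 0.383368
L = 0.401959/0.383368 = 1.0485

Final: 1.0485


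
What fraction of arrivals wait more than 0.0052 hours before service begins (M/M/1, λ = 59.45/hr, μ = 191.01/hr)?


ρ = 59.45/191.01 = 0.3112
P(Wq > t) = ρ·e^{−(μ−λ)t} = 0.3112·e^{−0.6841}
= 0.3112·0.504538 = 0.157033

Final: 0.157033


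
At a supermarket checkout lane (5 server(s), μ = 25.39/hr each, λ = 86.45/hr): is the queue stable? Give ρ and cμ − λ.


Total capacity cμ = 5·25.39 = 126.95/hr
ρ = λ/(cμ) = 86.45/126.95 = 0.6810
Stable ⇔ ρ < 1: YES
Spare capacity = cμ − λ = 126.95 − 86.45 = 40.50/hr

Final: ρ = 0.6810; stable; margin = 40.50/hr


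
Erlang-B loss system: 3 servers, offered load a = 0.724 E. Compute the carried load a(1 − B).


B(3,0.724) = 0.030864 (Erlang-B)
Carried load = a(1 − B) = 0.724·(1 − 0.030864) = 0.724·0.969136 = 0.7017 E

Final: 0.7017 Erlangs


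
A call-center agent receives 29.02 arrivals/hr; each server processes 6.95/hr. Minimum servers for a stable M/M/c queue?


Stability requires cμ > λ ⇔ c > λ/μ.
λ/μ = 29.02/6.95 = 4.1755
Minimum integer c = ⌊4.1755⌋ + 1 = 5
Check: 5·6.95 = 34.75 > 29.02, while 4·6.95 = 27.80 ≤ 29.02

Final: 5 servers


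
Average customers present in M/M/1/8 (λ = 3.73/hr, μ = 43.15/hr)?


ρ = 3.73/43.15 = 0.08644
L = ρ[1 − (K+1)ρ^K + Kρ^(K+1)] / [(1−ρ)(1−ρ^(K+1))]
Numerator: 0.08644·(1 − 9·0.000000003118 + 8·2.695e-10) = 0.086443
Denominator: (0.9136)·(1.000000) = 0.913557
L = 0.086443/0.913557 = 0.09462

Final: 0.09462


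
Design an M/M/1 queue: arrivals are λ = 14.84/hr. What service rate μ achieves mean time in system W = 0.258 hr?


W = 1/(μ−λ) ⇒ μ − λ = 1/W = 1/0.258 = 3.8760
μ = λ + 1/W = 14.84 + 3.8760 = 18.7160 per hr

Final: 18.7160 /hr


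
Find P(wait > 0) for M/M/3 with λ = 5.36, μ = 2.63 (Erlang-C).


a = λ/μ = 2.0380; ρ = a/3 = 0.6793
P₀ = 0.105102 (from M/M/c formula)
C(c,a) = [a^c/(c!(1−ρ))]·P₀ = [8.46500/(6·0.3207)]·0.105102
= 4.39979·0.105102 = 0.462426

Final: 0.462426


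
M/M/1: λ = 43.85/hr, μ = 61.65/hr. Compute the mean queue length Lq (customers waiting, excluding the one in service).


ρ = 43.85/61.65 = 0.7113
Lq = ρ²/(1−ρ) = 0.5059/0.2887 = 1.7522

Final: 1.7522


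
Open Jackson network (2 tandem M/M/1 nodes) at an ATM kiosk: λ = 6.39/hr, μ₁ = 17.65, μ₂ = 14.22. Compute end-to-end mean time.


Each node sees arrival rate λ = 6.39/hr (tandem ⇒ throughput preserved).
W₁ = 1/(μ₁−λ) = 1/(17.65−6.39) = 0.08881 hr
W₂ = 1/(μ₂−λ) = 1/(14.22−6.39) = 0.12771 hr
W_total = W₁ + W₂ = 0.08881 + 0.12771 = 0.21652 hr

Final: 0.21652 hr


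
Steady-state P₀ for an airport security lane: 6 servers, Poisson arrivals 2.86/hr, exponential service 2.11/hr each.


a = λ/μ = 2.86/2.11 = 1.3555; ρ = a/c = 0.2259
Σ_{k=0}^{5} a^k/k! (terms k=0..5) = 1.00000 + 1.35545 + 0.91862 + 0.41505 + 0.14064 + 0.03813 = 3.86789
Tail: a^6/(6!(1−ρ)) = 6.20157/(720·0.7741) = 0.01113
P₀ = 1/(3.86789 + 0.01113) = 1/3.87902 = 0.257797

Final: 0.257797


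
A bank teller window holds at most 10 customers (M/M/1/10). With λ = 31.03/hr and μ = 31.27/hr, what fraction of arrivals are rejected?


ρ = λ/μ = 31.03/31.27 = 0.9923
P_K = (1−ρ)ρ^K/(1−ρ^(K+1)) = (0.007675·0.925846)/(1 − 0.918740)
= 0.007106/0.081260 = 0.087448

Final: 0.087448


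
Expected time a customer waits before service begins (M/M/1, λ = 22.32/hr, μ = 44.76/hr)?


ρ = 22.32/44.76 = 0.4987
Wq = ρ/(μ−λ) = 0.4987/(44.76 − 22.32) = 0.4987/22.44 = 0.02222 hr

Final: 0.02222 hr


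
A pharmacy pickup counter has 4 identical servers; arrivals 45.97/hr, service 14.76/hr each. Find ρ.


ρ = λ/(cμ) = 45.97/(4·14.76) = 45.97/59.04 = 0.7786

Final: 0.7786


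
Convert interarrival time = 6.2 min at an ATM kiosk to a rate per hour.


λ = 1/(interarrival time) in consistent units.
1 hour = 60 min, so λ = 60/6.2 = 9.6774 per hour

Final: 9.6774 /hr


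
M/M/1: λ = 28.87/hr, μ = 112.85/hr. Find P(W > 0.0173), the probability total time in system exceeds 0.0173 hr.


W ~ Exponential(μ−λ) for M/M/1.
μ − λ = 112.85 − 28.87 = 83.9800
P(W > t) = e^{−(μ−λ)t} = e^{−1.4529} = 0.233902

Final: 0.233902


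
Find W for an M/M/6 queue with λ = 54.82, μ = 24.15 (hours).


a = 2.2700; ρ = 0.3783; P₀ = 0.102986
Lq = P₀·a^c·ρ/(c!(1−ρ)²) = 0.01916
Wq = Lq/λ = 0.01916/54.82 = 0.0003495 hr
W = Wq + 1/μ = 0.0003495 + 0.04141 = 0.04176 hr

Final: 0.04176 hr


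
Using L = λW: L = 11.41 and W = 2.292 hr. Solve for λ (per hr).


λ = L/W = 11.41/2.292 = 4.9782 /hr

Final: 4.9782 /hr


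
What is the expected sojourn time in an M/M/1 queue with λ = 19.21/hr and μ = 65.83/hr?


W = 1/(μ−λ) = 1/(65.83 − 19.21) = 1/46.62 = 0.02145 hr

Final: 0.02145 hr


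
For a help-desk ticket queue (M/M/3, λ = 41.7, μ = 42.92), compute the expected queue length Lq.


a = λ/μ = 0.9716; ρ = a/3 = 0.3239
P₀ = 0.374585
Lq = P₀·a^c·ρ / (c!·(1−ρ)²) = 0.374585·0.91713·0.3239/(6·0.45717)
= 0.04056

Final: 0.04056


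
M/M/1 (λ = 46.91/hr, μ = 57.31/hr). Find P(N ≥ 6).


ρ = 46.91/57.31 = 0.8185
P(N ≥ n) = ρ^n = 0.8185^6 = 0.300753

Final: 0.300753


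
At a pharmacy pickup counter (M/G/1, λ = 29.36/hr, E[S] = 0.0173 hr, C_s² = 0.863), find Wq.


ρ = λ·E[S] = 29.36·0.0173 = 0.5079
E[S²] = E[S]²(1+C_s²) = 0.0173²·(1+0.863) = 0.0005576
Wq = λ·E[S²]/(2(1−ρ)) = 29.36·0.0005576/(2·0.4921) = 0.01663 hr

Final: 0.01663 hr


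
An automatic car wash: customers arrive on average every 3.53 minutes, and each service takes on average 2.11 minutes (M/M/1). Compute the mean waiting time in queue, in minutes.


λ = 60/3.53 = 16.9972 /hr
μ = 60/2.11 = 28.4360 /hr
ρ = λ/μ = 16.9972/28.4360 = 0.5977
Wq = ρ/(μ−λ) = 0.5977/(28.4360−16.9972) = 0.05225 hr
In minutes: 0.05225·60 = 3.135 min

Final: 3.135 min


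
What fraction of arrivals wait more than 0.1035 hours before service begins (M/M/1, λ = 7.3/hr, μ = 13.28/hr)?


ρ = 7.3/13.28 = 0.5497
P(Wq > t) = ρ·e^{−(μ−λ)t} = 0.5497·e^{−0.6189}
= 0.5497·0.538520 = 0.296024

Final: 0.296024


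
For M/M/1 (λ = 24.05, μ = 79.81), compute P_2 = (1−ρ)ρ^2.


ρ = 24.05/79.81 = 0.3013
P_n = (1−ρ)·ρ^n = (1 − 0.3013)·0.3013^2 = 0.6987·0.090806 = 0.063443

Final: 0.063443


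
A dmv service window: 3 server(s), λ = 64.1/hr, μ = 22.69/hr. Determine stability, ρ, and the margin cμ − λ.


Total capacity cμ = 3·22.69 = 68.07/hr
ρ = λ/(cμ) = 64.1/68.07 = 0.9417
Stable ⇔ ρ < 1: YES
Spare capacity = cμ − λ = 68.07 − 64.1 = 3.97/hr

Final: ρ = 0.9417; stable; margin = 3.97/hr


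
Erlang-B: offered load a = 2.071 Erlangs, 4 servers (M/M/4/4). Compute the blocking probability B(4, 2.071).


B(c,a) = (a^c/c!) / Σ_{k=0}^{c} a^k/k!
a^4/4! = 0.766495
Σ terms (k=0..4): 1.00000 + 2.07100 + 2.14452 + 1.48043 + 0.76649 = 7.462449
B = 0.766495/7.462449 = 0.102714

Final: 0.102714


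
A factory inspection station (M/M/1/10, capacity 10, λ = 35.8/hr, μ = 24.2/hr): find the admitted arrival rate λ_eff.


ρ = 1.4793; P_K = (1−ρ)ρ^10/(1−ρ^11) = 0.328445
λ_eff = λ(1 − P_K) = 35.8·(1 − 0.328445) = 35.8·0.671555 = 24.0417 /hr

Final: 24.0417 /hr


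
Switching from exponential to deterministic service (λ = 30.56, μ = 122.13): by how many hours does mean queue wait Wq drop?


ρ = 30.56/122.13 = 0.2502
Wq(M/M/1) = ρ/(μ−λ) = 0.2502/91.57 = 0.002733 hr
Wq(M/D/1) = ρ/(2(μ−λ)) = 0.001366 hr
Savings = 0.002733 − 0.001366 = 0.001366 hr

Final: 0.001366 hr


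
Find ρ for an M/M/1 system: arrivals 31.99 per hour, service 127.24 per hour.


ρ = λ/μ = 31.99/127.24 = 0.2514

Final: 0.2514


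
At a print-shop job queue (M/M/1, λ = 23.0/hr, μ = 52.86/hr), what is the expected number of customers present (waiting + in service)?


ρ = λ/μ = 23.0/52.86 = 0.4351
L = ρ/(1−ρ) = 0.4351/(1 − 0.4351) = 0.4351/0.5649 = 0.7703

Final: 0.7703


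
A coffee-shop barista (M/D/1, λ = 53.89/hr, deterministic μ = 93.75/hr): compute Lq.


ρ = 53.89/93.75 = 0.5748
M/D/1: Lq = ρ²/(2(1−ρ)) = 0.3304/(2·0.4252) = 0.38858

Final: 0.38858


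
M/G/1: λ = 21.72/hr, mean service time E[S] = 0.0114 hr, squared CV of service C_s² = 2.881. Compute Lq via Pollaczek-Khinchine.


ρ = λ·E[S] = 21.72·0.0114 = 0.2476
Lq = ρ²(1+C_s²)/(2(1−ρ)) = 0.06131·(1+2.881)/(2·0.7524)
= 0.06131·3.8810/1.5048 = 0.15812

Final: 0.15812


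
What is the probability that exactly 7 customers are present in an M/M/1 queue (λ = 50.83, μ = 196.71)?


ρ = 50.83/196.71 = 0.2584
P_n = (1−ρ)·ρ^n = (1 − 0.2584)·0.2584^7 = 0.7416·0.00007692 = 0.00005705

Final: 0.00005705


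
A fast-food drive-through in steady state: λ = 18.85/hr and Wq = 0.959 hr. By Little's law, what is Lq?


Lq = λWq = 18.85·0.959 = 18.0771

Final: 18.0771


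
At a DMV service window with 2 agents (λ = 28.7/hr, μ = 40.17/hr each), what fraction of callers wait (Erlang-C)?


a = λ/μ = 0.7145; ρ = a/2 = 0.3572
P₀ = 0.473588 (from M/M/c formula)
C(c,a) = [a^c/(c!(1−ρ))]·P₀ = [0.51046/(2·0.6428)]·0.473588
= 0.39708·0.473588 = 0.188051

Final: 0.188051


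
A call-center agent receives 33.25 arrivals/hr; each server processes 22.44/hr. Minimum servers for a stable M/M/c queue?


Stability requires cμ > λ ⇔ c > λ/μ.
λ/μ = 33.25/22.44 = 1.4817
Minimum integer c = ⌊1.4817⌋ + 1 = 2
Check: 2·22.44 = 44.88 > 33.25, while 1·22.44 = 22.44 ≤ 33.25

Final: 2 servers


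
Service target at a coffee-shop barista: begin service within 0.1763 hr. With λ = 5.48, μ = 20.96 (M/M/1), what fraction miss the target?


ρ = 5.48/20.96 = 0.2615
P(Wq > t) = ρ·e^{−(μ−λ)t} = 0.2615·e^{−2.7291}
= 0.2615·0.065276 = 0.017067

Final: 0.017067


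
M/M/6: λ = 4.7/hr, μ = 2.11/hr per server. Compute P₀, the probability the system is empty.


a = λ/μ = 4.7/2.11 = 2.2275; ρ = a/c = 0.3712
Σ_{k=0}^{5} a^k/k! (terms k=0..5) = 1.00000 + 2.22749 + 2.48085 + 1.84202 + 1.02577 + 0.45698 = 9.03311
Tail: a^6/(6!(1−ρ)) = 122.14970/(720·0.6288) = 0.26982
P₀ = 1/(9.03311 + 0.26982) = 1/9.30294 = 0.107493

Final: 0.107493


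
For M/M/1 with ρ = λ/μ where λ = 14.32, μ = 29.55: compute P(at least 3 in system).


ρ = 14.32/29.55 = 0.4846
P(N ≥ n) = ρ^n = 0.4846^3 = 0.113804

Final: 0.113804


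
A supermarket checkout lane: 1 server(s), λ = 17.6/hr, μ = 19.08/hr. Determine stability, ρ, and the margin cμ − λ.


Total capacity cμ = 1·19.08 = 19.08/hr
ρ = λ/(cμ) = 17.6/19.08 = 0.9224
Stable ⇔ ρ < 1: YES
Spare capacity = cμ − λ = 19.08 − 17.6 = 1.48/hr

Final: ρ = 0.9224; stable; margin = 1.48/hr


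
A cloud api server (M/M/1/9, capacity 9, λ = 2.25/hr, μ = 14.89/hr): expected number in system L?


ρ = 2.25/14.89 = 0.1511
L = ρ[1 − (K+1)ρ^K + Kρ^(K+1)] / [(1−ρ)(1−ρ^(K+1))]
Numerator: 0.1511·(1 − 10·0.00000004108 + 9·0.000000006207) = 0.151108
Denominator: (0.8489)·(1.000000) = 0.848892
L = 0.151108/0.848892 = 0.1780

Final: 0.1780


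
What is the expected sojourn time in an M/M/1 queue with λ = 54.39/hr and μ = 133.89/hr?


W = 1/(μ−λ) = 1/(133.89 − 54.39) = 1/79.50 = 0.01258 hr

Final: 0.01258 hr


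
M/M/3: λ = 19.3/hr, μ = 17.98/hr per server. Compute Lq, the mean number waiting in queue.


a = λ/μ = 1.0734; ρ = a/3 = 0.3578
P₀ = 0.336643
Lq = P₀·a^c·ρ / (c!·(1−ρ)²) = 0.336643·1.23681·0.3578/(6·0.41241)
= 0.06021

Final: 0.06021


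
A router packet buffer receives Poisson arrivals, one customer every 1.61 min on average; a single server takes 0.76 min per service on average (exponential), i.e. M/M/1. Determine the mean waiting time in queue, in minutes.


λ = 60/1.61 = 37.2671 /hr
μ = 60/0.76 = 78.9474 /hr
ρ = λ/μ = 37.2671/78.9474 = 0.4720
Wq = ρ/(μ−λ) = 0.4720/(78.9474−37.2671) = 0.01133 hr
In minutes: 0.01133·60 = 0.6795 min

Final: 0.6795 min


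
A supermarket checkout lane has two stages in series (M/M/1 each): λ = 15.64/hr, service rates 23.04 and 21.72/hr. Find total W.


Each node sees arrival rate λ = 15.64/hr (tandem ⇒ throughput preserved).
W₁ = 1/(μ₁−λ) = 1/(23.04−15.64) = 0.13514 hr
W₂ = 1/(μ₂−λ) = 1/(21.72−15.64) = 0.16447 hr
W_total = W₁ + W₂ = 0.13514 + 0.16447 = 0.29961 hr

Final: 0.29961 hr


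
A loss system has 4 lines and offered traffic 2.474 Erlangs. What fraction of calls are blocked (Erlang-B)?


B(c,a) = (a^c/c!) / Σ_{k=0}^{c} a^k/k!
a^4/4! = 1.560945
Σ terms (k=0..4): 1.00000 + 2.47400 + 3.06034 + 2.52376 + 1.56094 = 10.619042
B = 1.560945/10.619042 = 0.146995

Final: 0.146995


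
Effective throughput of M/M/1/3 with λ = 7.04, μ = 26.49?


ρ = 0.2658; P_K = (1−ρ)ρ^3/(1−ρ^4) = 0.013851
λ_eff = λ(1 − P_K) = 7.04·(1 − 0.013851) = 7.04·0.986149 = 6.9425 /hr

Final: 6.9425 /hr


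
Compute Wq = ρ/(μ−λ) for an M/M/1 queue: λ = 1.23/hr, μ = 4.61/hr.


ρ = 1.23/4.61 = 0.2668
Wq = ρ/(μ−λ) = 0.2668/(4.61 − 1.23) = 0.2668/3.38 = 0.07894 hr

Final: 0.07894 hr


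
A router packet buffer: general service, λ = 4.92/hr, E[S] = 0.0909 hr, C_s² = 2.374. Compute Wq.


ρ = λ·E[S] = 4.92·0.0909 = 0.4472
E[S²] = E[S]²(1+C_s²) = 0.0909²·(1+2.374) = 0.027879
Wq = λ·E[S²]/(2(1−ρ)) = 4.92·0.027879/(2·0.5528) = 0.12407 hr

Final: 0.12407 hr


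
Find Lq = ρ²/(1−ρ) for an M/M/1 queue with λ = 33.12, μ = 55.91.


ρ = 33.12/55.91 = 0.5924
Lq = ρ²/(1−ρ) = 0.3509/0.4076 = 0.8609

Final: 0.8609


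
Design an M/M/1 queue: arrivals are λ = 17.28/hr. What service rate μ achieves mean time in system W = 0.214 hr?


W = 1/(μ−λ) ⇒ μ − λ = 1/W = 1/0.214 = 4.6729
μ = λ + 1/W = 17.28 + 4.6729 = 21.9529 per hr

Final: 21.9529 /hr


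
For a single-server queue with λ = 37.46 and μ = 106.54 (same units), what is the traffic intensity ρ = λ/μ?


ρ = λ/μ = 37.46/106.54 = 0.3516

Final: 0.3516


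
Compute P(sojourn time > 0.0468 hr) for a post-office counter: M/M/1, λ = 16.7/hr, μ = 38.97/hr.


W ~ Exponential(μ−λ) for M/M/1.
μ − λ = 38.97 − 16.7 = 22.2700
P(W > t) = e^{−(μ−λ)t} = e^{−1.0422} = 0.352665

Final: 0.352665


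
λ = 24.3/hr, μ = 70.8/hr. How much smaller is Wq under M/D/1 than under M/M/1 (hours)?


ρ = 24.3/70.8 = 0.3432
Wq(M/M/1) = ρ/(μ−λ) = 0.3432/46.50 = 0.007381 hr
Wq(M/D/1) = ρ/(2(μ−λ)) = 0.003691 hr
Savings = 0.007381 − 0.003691 = 0.003691 hr

Final: 0.003691 hr


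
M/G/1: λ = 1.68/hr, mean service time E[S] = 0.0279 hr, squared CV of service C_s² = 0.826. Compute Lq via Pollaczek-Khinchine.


ρ = λ·E[S] = 1.68·0.0279 = 0.04687
Lq = ρ²(1+C_s²)/(2(1−ρ)) = 0.002197·(1+0.826)/(2·0.9531)
= 0.002197·1.8260/1.9063 = 0.002104

Final: 0.002104


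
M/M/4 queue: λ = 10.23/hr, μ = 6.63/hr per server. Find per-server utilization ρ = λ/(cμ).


ρ = λ/(cμ) = 10.23/(4·6.63) = 10.23/26.52 = 0.3857

Final: 0.3857


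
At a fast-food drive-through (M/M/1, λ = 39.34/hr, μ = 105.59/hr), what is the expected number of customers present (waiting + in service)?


ρ = λ/μ = 39.34/105.59 = 0.3726
L = ρ/(1−ρ) = 0.3726/(1 − 0.3726) = 0.3726/0.6274 = 0.5938

Final: 0.5938


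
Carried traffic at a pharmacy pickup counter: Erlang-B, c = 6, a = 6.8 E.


B(6,6.8) = 0.318679 (Erlang-B)
Carried load = a(1 − B) = 6.8·(1 − 0.318679) = 6.8·0.681321 = 4.6330 E

Final: 4.6330 Erlangs


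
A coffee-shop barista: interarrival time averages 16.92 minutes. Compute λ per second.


λ = 1/(interarrival time) in consistent units.
1 second = 0.0166667 min, so λ = 0.0166667/16.92 = 0.0009850 per second

Final: 0.0009850 /sec


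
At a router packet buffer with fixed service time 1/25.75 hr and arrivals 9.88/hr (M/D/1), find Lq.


ρ = 9.88/25.75 = 0.3837
M/D/1: Lq = ρ²/(2(1−ρ)) = 0.1472/(2·0.6163) = 0.11943

Final: 0.11943


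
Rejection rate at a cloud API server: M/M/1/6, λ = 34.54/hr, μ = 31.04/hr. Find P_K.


ρ = λ/μ = 34.54/31.04 = 1.1128
P_K = (1−ρ)ρ^K/(1−ρ^(K+1)) = (-0.1128·1.898470)/(1 − 2.112537)
= -0.214067/-1.112537 = 0.192414

Final: 0.192414


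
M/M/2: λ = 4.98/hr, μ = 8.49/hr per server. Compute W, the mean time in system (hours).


a = 0.5866; ρ = 0.2933; P₀ = 0.546448
Lq = P₀·a^c·ρ/(c!(1−ρ)²) = 0.05520
Wq = Lq/λ = 0.05520/4.98 = 0.01109 hr
W = Wq + 1/μ = 0.01109 + 0.11779 = 0.12887 hr

Final: 0.12887 hr


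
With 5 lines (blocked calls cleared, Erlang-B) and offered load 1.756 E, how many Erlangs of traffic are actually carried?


B(5,1.756) = 0.024259 (Erlang-B)
Carried load = a(1 − B) = 1.756·(1 − 0.024259) = 1.756·0.975741 = 1.7134 E

Final: 1.7134 Erlangs


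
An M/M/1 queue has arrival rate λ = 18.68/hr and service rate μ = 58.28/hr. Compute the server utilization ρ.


ρ = λ/μ = 18.68/58.28 = 0.3205

Final: 0.3205


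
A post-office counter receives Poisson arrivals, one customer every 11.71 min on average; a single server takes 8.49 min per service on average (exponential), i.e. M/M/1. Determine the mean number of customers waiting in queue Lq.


λ = 60/11.71 = 5.1238 /hr
μ = 60/8.49 = 7.0671 /hr
ρ = λ/μ = 5.1238/7.0671 = 0.7250
Lq = ρ²/(1−ρ) = 0.5257/0.2750 = 1.9116

Final: 1.9116


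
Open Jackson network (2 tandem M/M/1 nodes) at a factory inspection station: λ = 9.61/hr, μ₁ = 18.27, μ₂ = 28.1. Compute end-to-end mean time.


Each node sees arrival rate λ = 9.61/hr (tandem ⇒ throughput preserved).
W₁ = 1/(μ₁−λ) = 1/(18.27−9.61) = 0.11547 hr
W₂ = 1/(μ₂−λ) = 1/(28.1−9.61) = 0.05408 hr
W_total = W₁ + W₂ = 0.11547 + 0.05408 = 0.16956 hr

Final: 0.16956 hr


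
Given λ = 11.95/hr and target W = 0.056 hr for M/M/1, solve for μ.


W = 1/(μ−λ) ⇒ μ − λ = 1/W = 1/0.056 = 17.8571
μ = λ + 1/W = 11.95 + 17.8571 = 29.8071 per hr

Final: 29.8071 /hr


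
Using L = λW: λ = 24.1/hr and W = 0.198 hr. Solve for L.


L = λW = 24.1·0.198 = 4.7718

Final: 4.7718


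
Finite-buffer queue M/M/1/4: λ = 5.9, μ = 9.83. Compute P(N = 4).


ρ = λ/μ = 5.9/9.83 = 0.6002
P_K = (1−ρ)ρ^K/(1−ρ^(K+1)) = (0.3998·0.129776)/(1 − 0.077892)
= 0.051884/0.922108 = 0.056267

Final: 0.056267


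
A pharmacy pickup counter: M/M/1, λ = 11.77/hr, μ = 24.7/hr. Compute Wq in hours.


ρ = 11.77/24.7 = 0.4765
Wq = ρ/(μ−λ) = 0.4765/(24.7 − 11.77) = 0.4765/12.93 = 0.03685 hr

Final: 0.03685 hr


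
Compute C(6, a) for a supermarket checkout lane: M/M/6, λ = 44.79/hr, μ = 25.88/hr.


a = λ/μ = 1.7307; ρ = a/6 = 0.2884
P₀ = 0.177056 (from M/M/c formula)
C(c,a) = [a^c/(c!(1−ρ))]·P₀ = [26.87205/(720·0.7116)]·0.177056
= 0.05245·0.177056 = 0.009287

Final: 0.009287


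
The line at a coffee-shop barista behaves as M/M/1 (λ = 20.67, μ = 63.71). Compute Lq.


ρ = 20.67/63.71 = 0.3244
Lq = ρ²/(1−ρ) = 0.1053/0.6756 = 0.1558

Final: 0.1558


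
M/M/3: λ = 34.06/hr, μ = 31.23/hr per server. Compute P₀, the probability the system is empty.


a = λ/μ = 34.06/31.23 = 1.0906; ρ = a/c = 0.3635
Σ_{k=0}^{2} a^k/k! (terms k=0..2) = 1.00000 + 1.09062 + 0.59472 = 2.68534
Tail: a^3/(3!(1−ρ)) = 1.29723/(6·0.6365) = 0.33970
P₀ = 1/(2.68534 + 0.33970) = 1/3.02504 = 0.330574

Final: 0.330574


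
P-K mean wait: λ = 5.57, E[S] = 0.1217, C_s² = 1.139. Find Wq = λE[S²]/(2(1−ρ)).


ρ = λ·E[S] = 5.57·0.1217 = 0.6779
E[S²] = E[S]²(1+C_s²) = 0.1217²·(1+1.139) = 0.031680
Wq = λ·E[S²]/(2(1−ρ)) = 5.57·0.031680/(2·0.3221) = 0.27390 hr

Final: 0.27390 hr


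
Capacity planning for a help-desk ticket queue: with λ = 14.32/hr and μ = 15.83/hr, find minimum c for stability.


Stability requires cμ > λ ⇔ c > λ/μ.
λ/μ = 14.32/15.83 = 0.9046
Minimum integer c = ⌊0.9046⌋ + 1 = 1
Check: 1·15.83 = 15.83 > 14.32, while 0·15.83 = 0.00 ≤ 14.32

Final: 1 servers


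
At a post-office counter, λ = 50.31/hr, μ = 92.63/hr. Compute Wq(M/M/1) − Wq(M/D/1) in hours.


ρ = 50.31/92.63 = 0.5431
Wq(M/M/1) = ρ/(μ−λ) = 0.5431/42.32 = 0.01283 hr
Wq(M/D/1) = ρ/(2(μ−λ)) = 0.006417 hr
Savings = 0.01283 − 0.006417 = 0.006417 hr

Final: 0.006417 hr


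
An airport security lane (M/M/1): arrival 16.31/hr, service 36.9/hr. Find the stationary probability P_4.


ρ = 16.31/36.9 = 0.4420
P_n = (1−ρ)·ρ^n = (1 − 0.4420)·0.4420^4 = 0.5580·0.038169 = 0.021298

Final: 0.021298


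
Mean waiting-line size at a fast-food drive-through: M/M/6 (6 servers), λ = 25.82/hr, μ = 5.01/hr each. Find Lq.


a = λ/μ = 5.1537; ρ = a/6 = 0.8589
P₀ = 0.003491
Lq = P₀·a^c·ρ / (c!·(1−ρ)²) = 0.003491·18737.47526·0.8589/(720·0.01990)
= 3.92243

Final: 3.92243


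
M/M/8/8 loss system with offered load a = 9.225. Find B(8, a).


B(c,a) = (a^c/c!) / Σ_{k=0}^{c} a^k/k!
a^8/8! = 1300.799841
Σ terms (k=0..8): 1.00000 + 9.22500 + 42.55031 + 130.84221 + 301.75485 + 556.73770 + 855.98421 + 1128.06490 + 1300.79984 = 4326.959021
B = 1300.799841/4326.959021 = 0.300627

Final: 0.300627


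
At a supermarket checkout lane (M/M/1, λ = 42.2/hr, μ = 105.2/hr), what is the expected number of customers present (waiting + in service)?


ρ = λ/μ = 42.2/105.2 = 0.4011
L = ρ/(1−ρ) = 0.4011/(1 − 0.4011) = 0.4011/0.5989 = 0.6698

Final: 0.6698


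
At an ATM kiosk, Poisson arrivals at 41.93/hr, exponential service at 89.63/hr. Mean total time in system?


W = 1/(μ−λ) = 1/(89.63 − 41.93) = 1/47.70 = 0.02096 hr

Final: 0.02096 hr


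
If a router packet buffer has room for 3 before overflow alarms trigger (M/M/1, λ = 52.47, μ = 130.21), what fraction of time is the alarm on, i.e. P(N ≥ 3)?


ρ = 52.47/130.21 = 0.4030
P(N ≥ n) = ρ^n = 0.4030^3 = 0.065434

Final: 0.065434
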